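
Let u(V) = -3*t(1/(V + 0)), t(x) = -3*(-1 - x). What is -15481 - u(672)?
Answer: -3465725/224 ≈ -15472.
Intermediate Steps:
t(x) = 3 + 3*x
u(V) = -9 - 9/V (u(V) = -3*(3 + 3/(V + 0)) = -3*(3 + 3/V) = -9 - 9/V)
-15481 - u(672) = -15481 - (-9 - 9/672) = -15481 - (-9 - 9*1/672) = -15481 - (-9 - 3/224) = -15481 - 1*(-2019/224) = -15481 + 2019/224 = -3465725/224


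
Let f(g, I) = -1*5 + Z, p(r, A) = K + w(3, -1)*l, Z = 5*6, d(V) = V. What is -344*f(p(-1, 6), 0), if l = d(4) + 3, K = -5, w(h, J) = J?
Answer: -8600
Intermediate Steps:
Z = 30
l = 7 (l = 4 + 3 = 7)
p(r, A) = -12 (p(r, A) = -5 - 1*7 = -5 - 7 = -12)
f(g, I) = 25 (f(g, I) = -1*5 + 30 = -5 + 30 = 25)
-344*f(p(-1, 6), 0) = -344*25 = -8600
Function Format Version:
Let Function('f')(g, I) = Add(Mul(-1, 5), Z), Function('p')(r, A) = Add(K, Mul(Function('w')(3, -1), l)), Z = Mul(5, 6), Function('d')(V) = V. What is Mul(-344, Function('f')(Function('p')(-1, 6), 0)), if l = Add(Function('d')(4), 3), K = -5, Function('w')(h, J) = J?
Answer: -8600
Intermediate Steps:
Z = 30
l = 7 (l = Add(4, 3) = 7)
Function('p')(r, A) = -12 (Function('p')(r, A) = Add(-5, Mul(-1, 7)) = Add(-5, -7) = -12)
Function('f')(g, I) = 25 (Function('f')(g, I) = Add(Mul(-1, 5), 30) = Add(-5, 30) = 25)
Mul(-344, Function('f')(Function('p')(-1, 6), 0)) = Mul(-344, 25) = -8600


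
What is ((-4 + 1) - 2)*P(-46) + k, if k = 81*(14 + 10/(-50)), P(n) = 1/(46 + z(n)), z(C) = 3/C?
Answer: 11808407/10565 ≈ 1117.7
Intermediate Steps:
P(n) = 1/(46 + 3/n)
k = 5589/5 (k = 81*(14 + 10*(-1/50)) = 81*(14 - 1/5) = 81*(69/5) = 5589/5 ≈ 1117.8)
((-4 + 1) - 2)*P(-46) + k = ((-4 + 1) - 2)*(-46/(3 + 46*(-46))) + 5589/5 = (-3 - 2)*(-46/(3 - 2116)) + 5589/5 = -(-230)/(-2113) + 5589/5 = -(-230)*(-1)/2113 + 5589/5 = -5*46/2113 + 5589/5 = -230/2113 + 5589/5 = 11808407/10565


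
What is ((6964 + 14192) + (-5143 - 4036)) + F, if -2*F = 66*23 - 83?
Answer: 22519/2 ≈ 11260.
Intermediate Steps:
F = -1435/2 (F = -(66*23 - 83)/2 = -(1518 - 83)/2 = -½*1435 = -1435/2 ≈ -717.50)
((6964 + 14192) + (-5143 - 4036)) + F = ((6964 + 14192) + (-5143 - 4036)) - 1435/2 = (21156 - 9179) - 1435/2 = 11977 - 1435/2 = 22519/2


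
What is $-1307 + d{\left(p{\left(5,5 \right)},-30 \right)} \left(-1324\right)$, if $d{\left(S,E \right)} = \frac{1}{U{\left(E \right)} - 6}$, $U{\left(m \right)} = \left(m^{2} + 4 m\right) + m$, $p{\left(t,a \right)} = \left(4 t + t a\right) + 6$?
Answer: $- \frac{243433}{186} \approx -1308.8$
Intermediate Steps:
$p{\left(t,a \right)} = 6 + 4 t + a t$ ($p{\left(t,a \right)} = \left(4 t + a t\right) + 6 = 6 + 4 t + a t$)
$U{\left(m \right)} = m^{2} + 5 m$
$d{\left(S,E \right)} = \frac{1}{-6 + E \left(5 + E\right)}$ ($d{\left(S,E \right)} = \frac{1}{E \left(5 + E\right) - 6} = \frac{1}{-6 + E \left(5 + E\right)}$)
$-1307 + d{\left(p{\left(5,5 \right)},-30 \right)} \left(-1324\right) = -1307 + \frac{1}{-6 - 30 \left(5 - 30\right)} \left(-1324\right) = -1307 + \frac{1}{-6 - -750} \left(-1324\right) = -1307 + \frac{1}{-6 + 750} \left(-1324\right) = -1307 + \frac{1}{744} \left(-1324\right) = -1307 - \frac{331}{186} = - \frac{243433}{186}$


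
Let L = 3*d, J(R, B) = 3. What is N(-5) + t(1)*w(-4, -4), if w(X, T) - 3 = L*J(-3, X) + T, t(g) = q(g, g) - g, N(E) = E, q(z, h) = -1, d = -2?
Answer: 33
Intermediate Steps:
t(g) = -1 - g
L = -6 (L = 3*(-2) = -6)
w(X, T) = -15 + T (w(X, T) = 3 + (-6*3 + T) = 3 + (-18 + T) = -15 + T)
N(-5) + t(1)*w(-4, -4) = -5 + (-1 - 1*1)*(-15 - 4) = -5 + (-1 - 1)*(-19) = -5 - 2*(-19) = -5 + 38 = 33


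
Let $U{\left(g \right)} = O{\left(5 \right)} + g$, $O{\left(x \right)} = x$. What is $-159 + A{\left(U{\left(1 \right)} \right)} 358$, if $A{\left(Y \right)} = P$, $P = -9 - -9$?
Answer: $-159$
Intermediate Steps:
$P = 0$ ($P = -9 + 9 = 0$)
$U{\left(g \right)} = 5 + g$
$A{\left(Y \right)} = 0$
$-159 + A{\left(U{\left(1 \right)} \right)} 358 = -159 + 0 \cdot 358 = -159 + 0 = -159$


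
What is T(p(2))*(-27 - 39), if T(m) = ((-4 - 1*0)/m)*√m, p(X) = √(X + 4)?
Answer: 44*6^(¾) ≈ 168.68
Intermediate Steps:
p(X) = √(4 + X)
T(m) = -4/√m (T(m) = ((-4 + 0)/m)*√m = (-4/m)*√m = -4/√m)
T(p(2))*(-27 - 39) = (-4/(4 + 2)^(¼))*(-27 - 39) = -4*6^(¾)/6*(-66) = -2*6^(¾)/3*(-66) = 44*6^(¾)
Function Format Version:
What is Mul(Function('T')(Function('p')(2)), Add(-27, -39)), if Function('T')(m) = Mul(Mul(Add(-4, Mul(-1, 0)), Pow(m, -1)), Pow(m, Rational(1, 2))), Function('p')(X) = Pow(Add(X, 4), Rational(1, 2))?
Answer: Mul(44, Pow(6, Rational(3, 4))) ≈ 168.68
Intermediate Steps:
Function('p')(X) = Pow(Add(4, X), Rational(1, 2))
Function('T')(m) = Mul(-4, Pow(m, Rational(-1, 2))) (Function('T')(m) = Mul(Mul(Add(-4, 0), Pow(m, -1)), Pow(m, Rational(1, 2))) = Mul(Mul(-4, Pow(m, -1)), Pow(m, Rational(1, 2))) = Mul(-4, Pow(m, Rational(-1, 2))))
Mul(Function('T')(Function('p')(2)), Add(-27, -39)) = Mul(Mul(-4, Pow(Pow(Add(4, 2), Rational(1, 2)), Rational(-1, 2))), Add(-27, -39)) = Mul(Mul(-4, Pow(Pow(6, Rational(1, 2)), Rational(-1, 2))), -66) = Mul(Mul(-4, Mul(Rational(1, 6), Pow(6, Rational(3, 4)))), -66) = Mul(Mul(Rational(-2, 3), Pow(6, Rational(3, 4))), -66) = Mul(44, Pow(6, Rational(3, 4)))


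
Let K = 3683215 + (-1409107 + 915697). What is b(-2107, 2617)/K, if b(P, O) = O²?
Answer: 6848689/3189805 ≈ 2.1471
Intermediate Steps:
K = 3189805 (K = 3683215 - 493410 = 3189805)
b(-2107, 2617)/K = 2617²/3189805 = 6848689*(1/3189805) = 6848689/3189805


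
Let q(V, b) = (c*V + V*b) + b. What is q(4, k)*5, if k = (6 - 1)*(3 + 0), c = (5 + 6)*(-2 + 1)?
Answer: 155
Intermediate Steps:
c = -11 (c = 11*(-1) = -11)
k = 15 (k = 5*3 = 15)
q(V, b) = b - 11*V + V*b (q(V, b) = (-11*V + V*b) + b = b - 11*V + V*b)
q(4, k)*5 = (15 - 11*4 + 4*15)*5 = (15 - 44 + 60)*5 = 31*5 = 155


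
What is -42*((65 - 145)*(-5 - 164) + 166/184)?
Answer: -26122383/46 ≈ -5.6788e+5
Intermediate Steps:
-42*((65 - 145)*(-5 - 164) + 166/184) = -42*(-80*(-169) + 166*(1/184)) = -42*(13520 + 83/92) = -42*1243923/92 = -26122383/46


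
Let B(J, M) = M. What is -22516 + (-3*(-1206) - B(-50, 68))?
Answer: -18966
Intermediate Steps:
-22516 + (-3*(-1206) - B(-50, 68)) = -22516 + (-3*(-1206) - 1*68) = -22516 + (3618 - 68) = -22516 + 3550 = -18966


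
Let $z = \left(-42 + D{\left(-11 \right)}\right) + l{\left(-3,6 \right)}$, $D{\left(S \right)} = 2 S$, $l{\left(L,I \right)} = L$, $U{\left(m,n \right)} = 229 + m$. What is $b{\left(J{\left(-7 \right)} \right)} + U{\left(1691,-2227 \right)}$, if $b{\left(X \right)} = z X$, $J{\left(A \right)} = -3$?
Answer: $2121$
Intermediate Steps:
$z = -67$ ($z = \left(-42 + 2 \left(-11\right)\right) - 3 = \left(-42 - 22\right) - 3 = -64 - 3 = -67$)
$b{\left(X \right)} = - 67 X$
$b{\left(J{\left(-7 \right)} \right)} + U{\left(1691,-2227 \right)} = \left(-67\right) \left(-3\right) + \left(229 + 1691\right) = 201 + 1920 = 2121$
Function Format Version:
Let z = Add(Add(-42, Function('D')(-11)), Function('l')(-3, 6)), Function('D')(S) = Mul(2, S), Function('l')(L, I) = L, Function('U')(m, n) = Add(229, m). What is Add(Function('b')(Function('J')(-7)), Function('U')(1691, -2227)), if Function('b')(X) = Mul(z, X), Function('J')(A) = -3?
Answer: 2121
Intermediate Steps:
z = -67 (z = Add(Add(-42, Mul(2, -11)), -3) = Add(Add(-42, -22), -3) = Add(-64, -3) = -67)
Function('b')(X) = Mul(-67, X)
Add(Function('b')(Function('J')(-7)), Function('U')(1691, -2227)) = Add(Mul(-67, -3), Add(229, 1691)) = Add(201, 1920) = 2121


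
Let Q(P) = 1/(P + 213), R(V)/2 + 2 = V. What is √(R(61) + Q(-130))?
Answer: √812985/83 ≈ 10.863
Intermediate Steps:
R(V) = -4 + 2*V
Q(P) = 1/(213 + P)
√(R(61) + Q(-130)) = √((-4 + 2*61) + 1/(213 - 130)) = √((-4 + 122) + 1/83) = √(118 + 1/83) = √(9795/83) = √812985/83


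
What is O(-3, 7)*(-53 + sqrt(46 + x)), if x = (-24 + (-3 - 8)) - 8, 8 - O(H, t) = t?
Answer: -53 + sqrt(3) ≈ -51.268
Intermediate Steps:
O(H, t) = 8 - t
x = -43 (x = (-24 - 11) - 8 = -35 - 8 = -43)
O(-3, 7)*(-53 + sqrt(46 + x)) = (8 - 1*7)*(-53 + sqrt(46 - 43)) = (8 - 7)*(-53 + sqrt(3)) = 1*(-53 + sqrt(3)) = -53 + sqrt(3)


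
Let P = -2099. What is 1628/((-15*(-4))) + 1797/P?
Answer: 827338/31485 ≈ 26.277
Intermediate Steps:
1628/((-15*(-4))) + 1797/P = 1628/((-15*(-4))) + 1797/(-2099) = 1628/60 + 1797*(-1/2099) = 1628*(1/60) - 1797/2099 = 407/15 - 1797/2099 = 827338/31485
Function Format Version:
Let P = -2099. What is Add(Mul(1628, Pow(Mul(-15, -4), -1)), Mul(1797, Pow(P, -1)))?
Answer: Rational(827338, 31485) ≈ 26.277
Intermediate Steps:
Add(Mul(1628, Pow(Mul(-15, -4), -1)), Mul(1797, Pow(P, -1))) = Add(Mul(1628, Pow(Mul(-15, -4), -1)), Mul(1797, Pow(-2099, -1))) = Add(Mul(1628, Pow(60, -1)), Mul(1797, Rational(-1, 2099))) = Add(Mul(1628, Rational(1, 60)), Rational(-1797, 2099)) = Add(Rational(407, 15), Rational(-1797, 2099)) = Rational(827338, 31485)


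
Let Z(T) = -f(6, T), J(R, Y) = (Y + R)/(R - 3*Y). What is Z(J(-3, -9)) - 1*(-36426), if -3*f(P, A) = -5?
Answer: 109273/3 ≈ 36424.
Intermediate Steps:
J(R, Y) = (R + Y)/(R - 3*Y)
f(P, A) = 5/3 (f(P, A) = -⅓*(-5) = 5/3)
Z(T) = -5/3 (Z(T) = -1*5/3 = -5/3)
Z(J(-3, -9)) - 1*(-36426) = -5/3 - 1*(-36426) = -5/3 + 36426 = 109273/3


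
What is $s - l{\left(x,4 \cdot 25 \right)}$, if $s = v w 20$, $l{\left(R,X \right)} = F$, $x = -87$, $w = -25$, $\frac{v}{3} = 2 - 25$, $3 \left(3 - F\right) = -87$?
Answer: $34468$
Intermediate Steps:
$F = 32$ ($F = 3 - -29 = 3 + 29 = 32$)
$v = -69$ ($v = 3 \left(2 - 25\right) = 3 \left(-23\right) = -69$)
$l{\left(R,X \right)} = 32$
$s = 34500$ ($s = \left(-69\right) \left(-25\right) 20 = 1725 \cdot 20 = 34500$)
$s - l{\left(x,4 \cdot 25 \right)} = 34500 - 32 = 34468$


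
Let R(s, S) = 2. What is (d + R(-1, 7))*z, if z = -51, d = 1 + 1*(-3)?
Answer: 0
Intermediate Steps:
d = -2 (d = 1 - 3 = -2)
(d + R(-1, 7))*z = (-2 + 2)*(-51) = 0*(-51) = 0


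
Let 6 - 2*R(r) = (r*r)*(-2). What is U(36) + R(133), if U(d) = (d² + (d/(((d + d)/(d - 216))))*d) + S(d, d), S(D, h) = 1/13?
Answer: 204725/13 ≈ 15748.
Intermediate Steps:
S(D, h) = 1/13
R(r) = 3 + r² (R(r) = 3 - r*r*(-2)/2 = 3 - r²*(-2)/2 = 3 - (-1)*r² = 3 + r²)
U(d) = 1/13 + d² + d*(-108 + d/2) (U(d) = (d² + (d/(((d + d)/(d - 216))))*d) + 1/13 = (d² + (d/(((2*d)/(-216 + d))))*d) + 1/13 = (d² + (d/((2*d/(-216 + d))))*d) + 1/13 = (d² + (d*((-216 + d)/(2*d)))*d) + 1/13 = (d² + (-108 + d/2)*d) + 1/13 = (d² + d*(-108 + d/2)) + 1/13 = 1/13 + d² + d*(-108 + d/2))
U(36) + R(133) = (1/13 - 108*36 + (3/2)*36²) + (3 + 133²) = (1/13 - 3888 + (3/2)*1296) + (3 + 17689) = (1/13 - 3888 + 1944) + 17692 = -25271/13 + 17692 = 204725/13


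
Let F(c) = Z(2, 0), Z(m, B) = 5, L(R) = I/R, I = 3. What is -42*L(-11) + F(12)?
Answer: 181/11 ≈ 16.455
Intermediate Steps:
L(R) = 3/R
F(c) = 5
-42*L(-11) + F(12) = -126/(-11) + 5 = -126*(-1)/11 + 5 = -42*(-3/11) + 5 = 126/11 + 5 = 181/11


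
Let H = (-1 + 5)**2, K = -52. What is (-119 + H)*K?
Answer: 5356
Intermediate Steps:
H = 16 (H = 4**2 = 16)
(-119 + H)*K = (-119 + 16)*(-52) = -103*(-52) = 5356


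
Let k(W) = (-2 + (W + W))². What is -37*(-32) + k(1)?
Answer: 1184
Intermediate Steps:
k(W) = (-2 + 2*W)²
-37*(-32) + k(1) = -37*(-32) + 4*(-1 + 1)² = 1184 + 4*0² = 1184 + 4*0 = 1184 + 0 = 1184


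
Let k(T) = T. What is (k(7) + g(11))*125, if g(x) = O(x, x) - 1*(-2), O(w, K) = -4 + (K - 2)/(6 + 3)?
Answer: 750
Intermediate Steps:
O(w, K) = -38/9 + K/9 (O(w, K) = -4 + (-2 + K)/9 = -4 + (-2 + K)*(1/9) = -4 + (-2/9 + K/9) = -38/9 + K/9)
g(x) = -20/9 + x/9 (g(x) = (-38/9 + x/9) - 1*(-2) = (-38/9 + x/9) + 2 = -20/9 + x/9)
(k(7) + g(11))*125 = (7 + (-20/9 + (1/9)*11))*125 = (7 + (-20/9 + 11/9))*125 = (7 - 1)*125 = 6*125 = 750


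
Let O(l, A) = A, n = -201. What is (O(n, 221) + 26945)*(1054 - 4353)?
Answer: -89620634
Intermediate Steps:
(O(n, 221) + 26945)*(1054 - 4353) = (221 + 26945)*(1054 - 4353) = 27166*(-3299) = -89620634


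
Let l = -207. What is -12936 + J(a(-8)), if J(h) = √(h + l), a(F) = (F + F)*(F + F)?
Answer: -12929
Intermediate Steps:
a(F) = 4*F² (a(F) = (2*F)*(2*F) = 4*F²)
J(h) = √(-207 + h) (J(h) = √(h - 207) = √(-207 + h))
-12936 + J(a(-8)) = -12936 + √(-207 + 4*(-8)²) = -12936 + √(-207 + 4*64) = -12936 + √(-207 + 256) = -12936 + √49 = -12936 + 7 = -12929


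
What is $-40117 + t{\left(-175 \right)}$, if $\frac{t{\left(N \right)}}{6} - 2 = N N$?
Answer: $143645$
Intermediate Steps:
$t{\left(N \right)} = 12 + 6 N^{2}$ ($t{\left(N \right)} = 12 + 6 N N = 12 + 6 N^{2}$)
$-40117 + t{\left(-175 \right)} = -40117 + \left(12 + 6 \left(-175\right)^{2}\right) = -40117 + \left(12 + 6 \cdot 30625\right) = -40117 + \left(12 + 183750\right) = -40117 + 183762 = 143645$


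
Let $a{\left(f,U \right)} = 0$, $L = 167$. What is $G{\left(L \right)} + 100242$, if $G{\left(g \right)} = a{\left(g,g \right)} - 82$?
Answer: $100160$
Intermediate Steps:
$G{\left(g \right)} = -82$ ($G{\left(g \right)} = 0 - 82 = -82$)
$G{\left(L \right)} + 100242 = -82 + 100242 = 100160$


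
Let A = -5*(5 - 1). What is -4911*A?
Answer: 98220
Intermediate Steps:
A = -20 (A = -5*4 = -20)
-4911*A = -4911*(-20) = 98220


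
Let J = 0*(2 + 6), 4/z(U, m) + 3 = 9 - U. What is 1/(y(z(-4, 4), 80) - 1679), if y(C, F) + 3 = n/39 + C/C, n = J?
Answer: -1/1681 ≈ -0.00059488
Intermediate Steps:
z(U, m) = 4/(6 - U) (z(U, m) = 4/(-3 + (9 - U)) = 4/(6 - U))
J = 0 (J = 0*8 = 0)
n = 0
y(C, F) = -2 (y(C, F) = -3 + (0/39 + C/C) = -3 + (0*(1/39) + 1) = -3 + (0 + 1) = -3 + 1 = -2)
1/(y(z(-4, 4), 80) - 1679) = 1/(-2 - 1679) = 1/(-1681) = -1/1681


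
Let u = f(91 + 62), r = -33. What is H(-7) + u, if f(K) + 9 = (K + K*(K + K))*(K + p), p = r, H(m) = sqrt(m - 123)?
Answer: 5636511 + I*sqrt(130) ≈ 5.6365e+6 + 11.402*I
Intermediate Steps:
H(m) = sqrt(-123 + m)
p = -33
f(K) = -9 + (-33 + K)*(K + 2*K**2) (f(K) = -9 + (K + K*(K + K))*(K - 33) = -9 + (K + K*(2*K))*(-33 + K) = -9 + (K + 2*K**2)*(-33 + K) = -9 + (-33 + K)*(K + 2*K**2))
u = 5636511 (u = -9 - 65*(91 + 62)**2 - 33*(91 + 62) + 2*(91 + 62)**3 = -9 - 65*153**2 - 33*153 + 2*153**3 = -9 - 65*23409 - 5049 + 2*3581577 = -9 - 1521585 - 5049 + 7163154 = 5636511)
H(-7) + u = sqrt(-123 - 7) + 5636511 = sqrt(-130) + 5636511 = I*sqrt(130) + 5636511 = 5636511 + I*sqrt(130)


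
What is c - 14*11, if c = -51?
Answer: -205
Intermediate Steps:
c - 14*11 = -51 - 14*11 = -51 - 1*154 = -51 - 154 = -205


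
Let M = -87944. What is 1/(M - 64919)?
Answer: -1/152863 ≈ -6.5418e-6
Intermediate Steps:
1/(M - 64919) = 1/(-87944 - 64919) = 1/(-152863) = -1/152863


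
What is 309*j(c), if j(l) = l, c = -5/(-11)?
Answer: 1545/11 ≈ 140.45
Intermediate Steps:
c = 5/11 (c = -5*(-1/11) = 5/11 ≈ 0.45455)
309*j(c) = 309*(5/11) = 1545/11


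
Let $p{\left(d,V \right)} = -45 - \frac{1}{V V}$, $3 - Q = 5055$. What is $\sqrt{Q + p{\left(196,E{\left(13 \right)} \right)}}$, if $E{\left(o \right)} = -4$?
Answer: $\frac{i \sqrt{81553}}{4} \approx 71.394 i$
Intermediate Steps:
$Q = -5052$ ($Q = 3 - 5055 = -5052$)
$p{\left(d,V \right)} = -45 - \frac{1}{V^{2}}$
$\sqrt{Q + p{\left(196,E{\left(13 \right)} \right)}} = \sqrt{-5052 - \frac{721}{16}} = \sqrt{- \frac{81553}{16}} = \frac{i \sqrt{81553}}{4}$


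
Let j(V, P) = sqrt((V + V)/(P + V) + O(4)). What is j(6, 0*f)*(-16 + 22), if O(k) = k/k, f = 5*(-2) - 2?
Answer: 6*sqrt(3) ≈ 10.392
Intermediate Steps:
f = -12 (f = -10 - 2 = -12)
O(k) = 1
j(V, P) = sqrt(1 + 2*V/(P + V)) (j(V, P) = sqrt((V + V)/(P + V) + 1) = sqrt((2*V)/(P + V) + 1) = sqrt(2*V/(P + V) + 1) = sqrt(1 + 2*V/(P + V)))
j(6, 0*f)*(-16 + 22) = sqrt((0*(-12) + 3*6)/(0*(-12) + 6))*(-16 + 22) = sqrt((0 + 18)/(0 + 6))*6 = sqrt(18/6)*6 = sqrt((1/6)*18)*6 = sqrt(3)*6 = 6*sqrt(3)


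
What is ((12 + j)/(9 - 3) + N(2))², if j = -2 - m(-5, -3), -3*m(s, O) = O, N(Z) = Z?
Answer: 49/4 ≈ 12.250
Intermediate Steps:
m(s, O) = -O/3
j = -3 (j = -2 - (-1)*(-3)/3 = -2 - 1*1 = -2 - 1 = -3)
((12 + j)/(9 - 3) + N(2))² = ((12 - 3)/(9 - 3) + 2)² = (9/6 + 2)² = (9*(⅙) + 2)² = (3/2 + 2)² = (7/2)² = 49/4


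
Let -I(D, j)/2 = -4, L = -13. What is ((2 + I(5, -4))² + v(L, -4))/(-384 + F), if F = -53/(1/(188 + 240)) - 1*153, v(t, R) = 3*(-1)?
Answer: -97/23221 ≈ -0.0041772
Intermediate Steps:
I(D, j) = 8 (I(D, j) = -2*(-4) = 8)
v(t, R) = -3
F = -22837 (F = -53/(1/428) - 153 = -53/1/428 - 153 = -53*428 - 153 = -22684 - 153 = -22837)
((2 + I(5, -4))² + v(L, -4))/(-384 + F) = ((2 + 8)² - 3)/(-384 - 22837) = (10² - 3)/(-23221) = (100 - 3)*(-1/23221) = 97*(-1/23221) = -97/23221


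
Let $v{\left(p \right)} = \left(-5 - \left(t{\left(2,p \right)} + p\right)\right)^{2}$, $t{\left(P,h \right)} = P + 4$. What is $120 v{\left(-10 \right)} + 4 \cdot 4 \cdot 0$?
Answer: $120$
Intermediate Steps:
$t{\left(P,h \right)} = 4 + P$
$v{\left(p \right)} = \left(-11 - p\right)^{2}$ ($v{\left(p \right)} = \left(-5 - \left(\left(4 + 2\right) + p\right)\right)^{2} = \left(-5 - \left(6 + p\right)\right)^{2} = \left(-11 - p\right)^{2}$)
$120 v{\left(-10 \right)} + 4 \cdot 4 \cdot 0 = 120 \left(11 - 10\right)^{2} + 4 \cdot 4 \cdot 0 = 120 \cdot 1^{2} + 16 \cdot 0 = 120 \cdot 1 + 0 = 120 + 0 = 120$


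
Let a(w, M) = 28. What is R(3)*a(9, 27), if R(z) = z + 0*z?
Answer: 84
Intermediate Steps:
R(z) = z (R(z) = z + 0 = z)
R(3)*a(9, 27) = 3*28 = 84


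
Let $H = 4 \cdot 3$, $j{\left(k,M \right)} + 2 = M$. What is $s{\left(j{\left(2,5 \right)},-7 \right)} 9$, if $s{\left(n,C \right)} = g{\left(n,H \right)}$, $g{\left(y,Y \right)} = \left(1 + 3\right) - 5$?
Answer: $-9$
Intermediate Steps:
$j{\left(k,M \right)} = -2 + M$
$H = 12$
$g{\left(y,Y \right)} = -1$ ($g{\left(y,Y \right)} = 4 - 5 = -1$)
$s{\left(n,C \right)} = -1$
$s{\left(j{\left(2,5 \right)},-7 \right)} 9 = \left(-1\right) 9 = -9$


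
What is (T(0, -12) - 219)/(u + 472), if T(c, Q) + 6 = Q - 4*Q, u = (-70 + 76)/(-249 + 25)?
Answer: -21168/52861 ≈ -0.40045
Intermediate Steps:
u = -3/112 (u = 6/(-224) = 6*(-1/224) = -3/112 ≈ -0.026786)
T(c, Q) = -6 - 3*Q (T(c, Q) = -6 + (Q - 4*Q) = -6 - 3*Q)
(T(0, -12) - 219)/(u + 472) = ((-6 - 3*(-12)) - 219)/(-3/112 + 472) = ((-6 + 36) - 219)/(52861/112) = (30 - 219)*(112/52861) = -189*112/52861 = -21168/52861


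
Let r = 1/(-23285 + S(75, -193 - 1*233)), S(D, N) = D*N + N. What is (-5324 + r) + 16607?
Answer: 628023062/55661 ≈ 11283.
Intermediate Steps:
S(D, N) = N + D*N
r = -1/55661 (r = 1/(-23285 + (-193 - 1*233)*(1 + 75)) = 1/(-23285 + (-193 - 233)*76) = 1/(-23285 - 426*76) = 1/(-23285 - 32376) = 1/(-55661) = -1/55661 ≈ -1.7966e-5)
(-5324 + r) + 16607 = (-5324 - 1/55661) + 16607 = -296339165/55661 + 16607 = 628023062/55661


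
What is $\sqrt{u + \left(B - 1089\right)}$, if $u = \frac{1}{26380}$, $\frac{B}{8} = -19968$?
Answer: $\frac{i \sqrt{27981098084705}}{13190} \approx 401.04 i$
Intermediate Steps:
$B = -159744$ ($B = 8 \left(-19968\right) = -159744$)
$u = \frac{1}{26380} \approx 3.7908 \cdot 10^{-5}$
$\sqrt{u + \left(B - 1089\right)} = \sqrt{\frac{1}{26380} - 160833} = \sqrt{- \frac{4242774539}{26380}} = \frac{i \sqrt{27981098084705}}{13190}$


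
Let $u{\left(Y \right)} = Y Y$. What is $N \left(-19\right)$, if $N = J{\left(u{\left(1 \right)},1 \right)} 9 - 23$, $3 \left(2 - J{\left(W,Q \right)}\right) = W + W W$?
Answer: $209$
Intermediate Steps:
$u{\left(Y \right)} = Y^{2}$
$J{\left(W,Q \right)} = 2 - \frac{W}{3} - \frac{W^{2}}{3}$ ($J{\left(W,Q \right)} = 2 - \frac{W + W W}{3} = 2 - \frac{W + W^{2}}{3} = 2 - \left(\frac{W}{3} + \frac{W^{2}}{3}\right) = 2 - \frac{W}{3} - \frac{W^{2}}{3}$)
$N = -11$ ($N = \left(2 - \frac{1^{2}}{3} - \frac{\left(1^{2}\right)^{2}}{3}\right) 9 - 23 = \left(2 - \frac{1}{3} - \frac{1^{2}}{3}\right) 9 - 23 = \left(2 - \frac{1}{3} - \frac{1}{3}\right) 9 - 23 = \frac{4}{3} \cdot 9 - 23 = 12 - 23 = -11$)
$N \left(-19\right) = \left(-11\right) \left(-19\right) = 209$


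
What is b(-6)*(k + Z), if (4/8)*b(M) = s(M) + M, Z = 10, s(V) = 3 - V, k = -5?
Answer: 30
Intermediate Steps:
b(M) = 6 (b(M) = 2*((3 - M) + M) = 2*3 = 6)
b(-6)*(k + Z) = 6*(-5 + 10) = 6*5 = 30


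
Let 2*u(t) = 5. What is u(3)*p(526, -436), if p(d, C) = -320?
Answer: -800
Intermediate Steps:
u(t) = 5/2 (u(t) = (½)*5 = 5/2)
u(3)*p(526, -436) = (5/2)*(-320) = -800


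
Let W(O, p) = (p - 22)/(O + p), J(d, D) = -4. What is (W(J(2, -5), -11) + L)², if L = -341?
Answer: 2869636/25 ≈ 1.1479e+5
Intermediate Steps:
W(O, p) = (-22 + p)/(O + p)
(W(J(2, -5), -11) + L)² = ((-22 - 11)/(-4 - 11) - 341)² = (-33/(-15) - 341)² = (-1/15*(-33) - 341)² = (11/5 - 341)² = (-1694/5)² = 2869636/25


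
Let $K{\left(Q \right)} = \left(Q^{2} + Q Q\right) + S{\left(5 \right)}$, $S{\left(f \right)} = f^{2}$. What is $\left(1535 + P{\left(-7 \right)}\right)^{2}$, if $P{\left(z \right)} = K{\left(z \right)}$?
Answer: $2748964$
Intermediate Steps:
$K{\left(Q \right)} = 25 + 2 Q^{2}$ ($K{\left(Q \right)} = \left(Q^{2} + Q Q\right) + 5^{2} = \left(Q^{2} + Q^{2}\right) + 25 = 2 Q^{2} + 25 = 25 + 2 Q^{2}$)
$P{\left(z \right)} = 25 + 2 z^{2}$
$\left(1535 + P{\left(-7 \right)}\right)^{2} = \left(1535 + \left(25 + 2 \left(-7\right)^{2}\right)\right)^{2} = \left(1535 + \left(25 + 2 \cdot 49\right)\right)^{2} = \left(1535 + \left(25 + 98\right)\right)^{2} = \left(1535 + 123\right)^{2} = 1658^{2} = 2748964$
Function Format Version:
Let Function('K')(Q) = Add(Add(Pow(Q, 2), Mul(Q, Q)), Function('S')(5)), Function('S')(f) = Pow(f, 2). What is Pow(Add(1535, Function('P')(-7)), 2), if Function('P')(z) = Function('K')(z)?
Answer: 2748964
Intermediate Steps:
Function('K')(Q) = Add(25, Mul(2, Pow(Q, 2))) (Function('K')(Q) = Add(Add(Pow(Q, 2), Mul(Q, Q)), Pow(5, 2)) = Add(Add(Pow(Q, 2), Pow(Q, 2)), 25) = Add(Mul(2, Pow(Q, 2)), 25) = Add(25, Mul(2, Pow(Q, 2))))
Function('P')(z) = Add(25, Mul(2, Pow(z, 2)))
Pow(Add(1535, Function('P')(-7)), 2) = Pow(Add(1535, Add(25, Mul(2, Pow(-7, 2)))), 2) = Pow(Add(1535, Add(25, Mul(2, 49))), 2) = Pow(Add(1535, Add(25, 98)), 2) = Pow(Add(1535, 123), 2) = Pow(1658, 2) = 2748964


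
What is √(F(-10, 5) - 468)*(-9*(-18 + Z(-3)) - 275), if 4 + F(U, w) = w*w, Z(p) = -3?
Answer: -86*I*√447 ≈ -1818.2*I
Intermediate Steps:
F(U, w) = -4 + w² (F(U, w) = -4 + w*w = -4 + w²)
√(F(-10, 5) - 468)*(-9*(-18 + Z(-3)) - 275) = √((-4 + 5²) - 468)*(-9*(-18 - 3) - 275) = √((-4 + 25) - 468)*(-9*(-21) - 275) = √(21 - 468)*(189 - 275) = √(-447)*(-86) = (I*√447)*(-86) = -86*I*√447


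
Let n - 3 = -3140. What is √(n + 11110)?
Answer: √7973 ≈ 89.292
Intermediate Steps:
n = -3137 (n = 3 - 3140 = -3137)
√(n + 11110) = √(-3137 + 11110) = √7973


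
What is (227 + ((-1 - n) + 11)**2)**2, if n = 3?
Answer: 76176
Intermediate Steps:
(227 + ((-1 - n) + 11)**2)**2 = (227 + ((-1 - 1*3) + 11)**2)**2 = (227 + ((-1 - 3) + 11)**2)**2 = (227 + (-4 + 11)**2)**2 = (227 + 7**2)**2 = (227 + 49)**2 = 276**2 = 76176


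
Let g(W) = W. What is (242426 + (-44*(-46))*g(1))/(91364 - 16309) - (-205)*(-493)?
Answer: -1517037825/15011 ≈ -1.0106e+5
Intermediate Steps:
(242426 + (-44*(-46))*g(1))/(91364 - 16309) - (-205)*(-493) = (242426 - 44*(-46)*1)/(91364 - 16309) - (-205)*(-493) = (242426 + 2024*1)/75055 - 1*101065 = (242426 + 2024)*(1/75055) - 101065 = 244450*(1/75055) - 101065 = 48890/15011 - 101065 = -1517037825/15011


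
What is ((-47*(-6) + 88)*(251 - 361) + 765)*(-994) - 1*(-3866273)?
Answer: 43561663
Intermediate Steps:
((-47*(-6) + 88)*(251 - 361) + 765)*(-994) - 1*(-3866273) = ((282 + 88)*(-110) + 765)*(-994) + 3866273 = (370*(-110) + 765)*(-994) + 3866273 = (-40700 + 765)*(-994) + 3866273 = -39935*(-994) + 3866273 = 39695390 + 3866273 = 43561663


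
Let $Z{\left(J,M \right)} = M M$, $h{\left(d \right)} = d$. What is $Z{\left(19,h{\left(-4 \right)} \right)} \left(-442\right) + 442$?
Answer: $-6630$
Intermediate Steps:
$Z{\left(J,M \right)} = M^{2}$
$Z{\left(19,h{\left(-4 \right)} \right)} \left(-442\right) + 442 = \left(-4\right)^{2} \left(-442\right) + 442 = 16 \left(-442\right) + 442 = -7072 + 442 = -6630$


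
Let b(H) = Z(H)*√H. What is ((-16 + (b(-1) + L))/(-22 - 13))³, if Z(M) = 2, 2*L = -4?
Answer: 5616/42875 - 1936*I/42875 ≈ 0.13099 - 0.045155*I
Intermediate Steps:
L = -2 (L = (½)*(-4) = -2)
b(H) = 2*√H
((-16 + (b(-1) + L))/(-22 - 13))³ = ((-16 + (2*√(-1) - 2))/(-22 - 13))³ = ((-16 + (2*I - 2))/(-35))³ = ((-16 + (-2 + 2*I))*(-1/35))³ = ((-18 + 2*I)*(-1/35))³ = (18/35 - 2*I/35)³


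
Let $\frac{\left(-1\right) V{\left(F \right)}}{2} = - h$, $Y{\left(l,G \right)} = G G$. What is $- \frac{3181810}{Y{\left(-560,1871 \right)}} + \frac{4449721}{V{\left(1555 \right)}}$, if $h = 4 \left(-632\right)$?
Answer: $- \frac{15592963002521}{17699240896} \approx -881.0$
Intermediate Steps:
$Y{\left(l,G \right)} = G^{2}$
$h = -2528$
$V{\left(F \right)} = -5056$ ($V{\left(F \right)} = - 2 \left(\left(-1\right) \left(-2528\right)\right) = \left(-2\right) 2528 = -5056$)
$- \frac{3181810}{Y{\left(-560,1871 \right)}} + \frac{4449721}{V{\left(1555 \right)}} = - \frac{3181810}{1871^{2}} + \frac{4449721}{-5056} = - \frac{3181810}{3500641} + 4449721 \left(- \frac{1}{5056}\right) = \left(-3181810\right) \frac{1}{3500641} - \frac{4449721}{5056} = - \frac{3181810}{3500641} - \frac{4449721}{5056} = - \frac{15592963002521}{17699240896}$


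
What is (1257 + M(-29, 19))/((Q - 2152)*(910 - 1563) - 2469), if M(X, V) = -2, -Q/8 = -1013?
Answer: -251/777825 ≈ -0.00032269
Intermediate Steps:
Q = 8104 (Q = -8*(-1013) = 8104)
(1257 + M(-29, 19))/((Q - 2152)*(910 - 1563) - 2469) = (1257 - 2)/((8104 - 2152)*(910 - 1563) - 2469) = 1255/(5952*(-653) - 2469) = 1255/(-3886656 - 2469) = 1255/(-3889125) = 1255*(-1/3889125) = -251/777825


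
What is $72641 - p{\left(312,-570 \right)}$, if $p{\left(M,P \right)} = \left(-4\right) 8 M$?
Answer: $82625$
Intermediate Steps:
$p{\left(M,P \right)} = - 32 M$
$72641 - p{\left(312,-570 \right)} = 72641 - \left(-32\right) 312 = 72641 - -9984 = 72641 + 9984 = 82625$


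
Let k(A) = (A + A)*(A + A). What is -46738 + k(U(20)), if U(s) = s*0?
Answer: -46738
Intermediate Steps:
U(s) = 0
k(A) = 4*A² (k(A) = (2*A)*(2*A) = 4*A²)
-46738 + k(U(20)) = -46738 + 4*0² = -46738 + 4*0 = -46738 + 0 = -46738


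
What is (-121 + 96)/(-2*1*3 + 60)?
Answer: -25/54 ≈ -0.46296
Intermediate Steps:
(-121 + 96)/(-2*1*3 + 60) = -25/(-2*3 + 60) = -25/(-6 + 60) = -25/54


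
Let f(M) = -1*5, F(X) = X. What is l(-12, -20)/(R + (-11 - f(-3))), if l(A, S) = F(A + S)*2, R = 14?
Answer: -8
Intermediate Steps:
l(A, S) = 2*A + 2*S (l(A, S) = (A + S)*2 = 2*A + 2*S)
f(M) = -5
l(-12, -20)/(R + (-11 - f(-3))) = (2*(-12) + 2*(-20))/(14 + (-11 - 1*(-5))) = (-24 - 40)/(14 + (-11 + 5)) = -64/(14 - 6) = -64/8 = (1/8)*(-64) = -8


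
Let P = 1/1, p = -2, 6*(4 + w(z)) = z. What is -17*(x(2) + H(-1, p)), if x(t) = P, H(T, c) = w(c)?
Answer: 170/3 ≈ 56.667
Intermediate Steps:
w(z) = -4 + z/6
H(T, c) = -4 + c/6
P = 1
x(t) = 1
-17*(x(2) + H(-1, p)) = -17*(1 + (-4 + (1/6)*(-2))) = -17*(1 + (-4 - 1/3)) = -17*(1 - 13/3) = -17*(-10/3) = 170/3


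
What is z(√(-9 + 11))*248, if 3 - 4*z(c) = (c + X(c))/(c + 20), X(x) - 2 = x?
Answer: 35898/199 - 1178*√2/199 ≈ 172.02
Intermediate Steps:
X(x) = 2 + x
z(c) = ¾ - (2 + 2*c)/(4*(20 + c)) (z(c) = ¾ - (c + (2 + c))/(4*(c + 20)) = ¾ - (2 + 2*c)/(4*(20 + c)))
z(√(-9 + 11))*248 = ((58 + √(-9 + 11))/(4*(20 + √(-9 + 11))))*248 = ((58 + √2)/(4*(20 + √2)))*248 = 62*(58 + √2)/(20 + √2)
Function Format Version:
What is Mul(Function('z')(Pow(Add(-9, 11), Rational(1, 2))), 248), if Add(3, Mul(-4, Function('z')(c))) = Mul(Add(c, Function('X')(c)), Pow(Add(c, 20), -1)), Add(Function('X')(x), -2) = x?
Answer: Add(Rational(35898, 199), Mul(Rational(-1178, 199), Pow(2, Rational(1, 2)))) ≈ 172.02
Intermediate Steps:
Function('X')(x) = Add(2, x)
Function('z')(c) = Add(Rational(3, 4), Mul(Rational(-1, 4), Pow(Add(20, c), -1), Add(2, Mul(2, c)))) (Function('z')(c) = Add(Rational(3, 4), Mul(Rational(-1, 4), Mul(Add(c, Add(2, c)), Pow(Add(c, 20), -1)))) = Add(Rational(3, 4), Mul(Rational(-1, 4), Mul(Add(2, Mul(2, c)), Pow(Add(20, c), -1)))) = Add(Rational(3, 4), Mul(Rational(-1, 4), Mul(Pow(Add(20, c), -1), Add(2, Mul(2, c))))) = Add(Rational(3, 4), Mul(Rational(-1, 4), Pow(Add(20, c), -1), Add(2, Mul(2, c)))))
Mul(Function('z')(Pow(Add(-9, 11), Rational(1, 2))), 248) = Mul(Mul(Rational(1, 4), Pow(Add(20, Pow(Add(-9, 11), Rational(1, 2))), -1), Add(58, Pow(Add(-9, 11), Rational(1, 2)))), 248) = Mul(Mul(Rational(1, 4), Pow(Add(20, Pow(2, Rational(1, 2))), -1), Add(58, Pow(2, Rational(1, 2)))), 248) = Mul(62, Pow(Add(20, Pow(2, Rational(1, 2))), -1), Add(58, Pow(2, Rational(1, 2))))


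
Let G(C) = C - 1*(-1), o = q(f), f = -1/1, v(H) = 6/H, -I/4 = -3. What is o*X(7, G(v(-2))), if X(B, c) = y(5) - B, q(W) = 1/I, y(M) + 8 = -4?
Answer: -19/12 ≈ -1.5833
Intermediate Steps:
y(M) = -12 (y(M) = -8 - 4 = -12)
I = 12 (I = -4*(-3) = 12)
f = -1 (f = -1*1 = -1)
q(W) = 1/12
o = 1/12 ≈ 0.083333
G(C) = 1 + C (G(C) = C + 1 = 1 + C)
X(B, c) = -12 - B
o*X(7, G(v(-2))) = (-12 - 1*7)/12 = (-12 - 7)/12 = (1/12)*(-19) = -19/12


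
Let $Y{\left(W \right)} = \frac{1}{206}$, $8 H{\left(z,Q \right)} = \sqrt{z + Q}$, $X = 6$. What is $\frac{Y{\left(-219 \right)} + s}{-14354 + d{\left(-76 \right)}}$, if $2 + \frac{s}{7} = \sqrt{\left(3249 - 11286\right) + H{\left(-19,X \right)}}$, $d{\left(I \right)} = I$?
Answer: $\frac{961}{990860} - \frac{7 \sqrt{-128592 + 2 i \sqrt{13}}}{57720} \approx 0.00096865 - 0.043489 i$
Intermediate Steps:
$H{\left(z,Q \right)} = \frac{\sqrt{Q + z}}{8}$ ($H{\left(z,Q \right)} = \frac{\sqrt{z + Q}}{8} = \frac{\sqrt{Q + z}}{8}$)
$Y{\left(W \right)} = \frac{1}{206}$
$s = -14 + 7 \sqrt{-8037 + \frac{i \sqrt{13}}{8}}$ ($s = -14 + 7 \sqrt{\left(3249 - 11286\right) + \frac{\sqrt{6 - 19}}{8}} = -14 + 7 \sqrt{\left(3249 - 11286\right) + \frac{\sqrt{-13}}{8}} = -14 + 7 \sqrt{-8037 + \frac{i \sqrt{13}}{8}} \approx -13.982 + 627.54 i$)
$\frac{Y{\left(-219 \right)} + s}{-14354 + d{\left(-76 \right)}} = \frac{\frac{1}{206} - \left(14 - \frac{7 \sqrt{-128592 + 2 i \sqrt{13}}}{4}\right)}{-14354 - 76} = \frac{- \frac{2883}{206} + \frac{7 \sqrt{-128592 + 2 i \sqrt{13}}}{4}}{-14430} = \left(- \frac{2883}{206} + \frac{7 \sqrt{-128592 + 2 i \sqrt{13}}}{4}\right) \left(- \frac{1}{14430}\right) = \frac{961}{990860} - \frac{7 \sqrt{-128592 + 2 i \sqrt{13}}}{57720}$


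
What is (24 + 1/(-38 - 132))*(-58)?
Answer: -118291/85 ≈ -1391.7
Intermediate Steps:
(24 + 1/(-38 - 132))*(-58) = (24 + 1/(-170))*(-58) = (24 - 1/170)*(-58) = (4079/170)*(-58) = -118291/85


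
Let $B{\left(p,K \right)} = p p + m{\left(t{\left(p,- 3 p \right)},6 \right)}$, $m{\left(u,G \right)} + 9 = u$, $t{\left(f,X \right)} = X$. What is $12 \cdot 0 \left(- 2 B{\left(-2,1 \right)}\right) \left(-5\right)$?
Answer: $0$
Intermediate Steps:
$m{\left(u,G \right)} = -9 + u$
$B{\left(p,K \right)} = -9 + p^{2} - 3 p$ ($B{\left(p,K \right)} = p p - \left(9 + 3 p\right) = p^{2} - \left(9 + 3 p\right) = -9 + p^{2} - 3 p$)
$12 \cdot 0 \left(- 2 B{\left(-2,1 \right)}\right) \left(-5\right) = 12 \cdot 0 \left(- 2 \left(-9 + \left(-2\right)^{2} - -6\right)\right) \left(-5\right) = 12 \cdot 0 \left(- 2 \left(-9 + 4 + 6\right)\right) \left(-5\right) = 12 \cdot 0 \left(\left(-2\right) 1\right) \left(-5\right) = 12 \cdot 0 \left(-2\right) \left(-5\right) = 12 \cdot 0 \left(-5\right) = 12 \cdot 0 = 0$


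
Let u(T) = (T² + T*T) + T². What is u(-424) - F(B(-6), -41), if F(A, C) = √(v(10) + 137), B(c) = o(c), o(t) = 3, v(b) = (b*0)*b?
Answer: 539328 - √137 ≈ 5.3932e+5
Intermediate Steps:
v(b) = 0 (v(b) = 0*b = 0)
u(T) = 3*T² (u(T) = (T² + T²) + T² = 2*T² + T² = 3*T²)
B(c) = 3
F(A, C) = √137 (F(A, C) = √(0 + 137) = √137)
u(-424) - F(B(-6), -41) = 3*(-424)² - √137 = 3*179776 - √137 = 539328 - √137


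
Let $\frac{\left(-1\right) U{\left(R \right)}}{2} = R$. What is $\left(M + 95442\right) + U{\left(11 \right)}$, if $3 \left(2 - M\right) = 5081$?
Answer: $\frac{281185}{3} \approx 93728.0$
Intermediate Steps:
$M = - \frac{5075}{3}$ ($M = 2 - \frac{5081}{3} = - \frac{5075}{3} \approx -1691.7$)
$U{\left(R \right)} = - 2 R$
$\left(M + 95442\right) + U{\left(11 \right)} = \left(- \frac{5075}{3} + 95442\right) - 22 = \frac{281251}{3} - 22 = \frac{281185}{3}$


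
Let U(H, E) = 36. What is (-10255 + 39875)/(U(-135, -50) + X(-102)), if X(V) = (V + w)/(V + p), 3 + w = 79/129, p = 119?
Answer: 32478330/32741 ≈ 991.98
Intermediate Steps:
w = -308/129 (w = -3 + 79/129 = -308/129 ≈ -2.3876)
X(V) = (-308/129 + V)/(119 + V) (X(V) = (V - 308/129)/(V + 119) = (-308/129 + V)/(119 + V))
(-10255 + 39875)/(U(-135, -50) + X(-102)) = (-10255 + 39875)/(36 + (-308/129 - 102)/(119 - 102)) = 29620/(36 - 13466/129/17) = 29620/(36 + (1/17)*(-13466/129)) = 29620/(36 - 13466/2193) = 29620/(65482/2193) = 29620*(2193/65482) = 32478330/32741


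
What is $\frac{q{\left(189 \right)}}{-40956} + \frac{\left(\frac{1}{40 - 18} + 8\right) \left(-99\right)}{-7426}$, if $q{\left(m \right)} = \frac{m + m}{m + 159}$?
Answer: $\frac{315262749}{2940012808} \approx 0.10723$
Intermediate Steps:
$q{\left(m \right)} = \frac{2 m}{159 + m}$
$\frac{q{\left(189 \right)}}{-40956} + \frac{\left(\frac{1}{40 - 18} + 8\right) \left(-99\right)}{-7426} = \frac{2 \cdot 189 \frac{1}{159 + 189}}{-40956} + \frac{\left(\frac{1}{40 - 18} + 8\right) \left(-99\right)}{-7426} = 2 \cdot 189 \cdot \frac{1}{348} \left(- \frac{1}{40956}\right) + \left(\frac{1}{22} + 8\right) \left(-99\right) \left(- \frac{1}{7426}\right) = \frac{63}{58} \left(- \frac{1}{40956}\right) + \frac{177}{22} \left(-99\right) \left(- \frac{1}{7426}\right) = - \frac{21}{791816} - - \frac{1593}{14852} = - \frac{21}{791816} + \frac{1593}{14852} = \frac{315262749}{2940012808}$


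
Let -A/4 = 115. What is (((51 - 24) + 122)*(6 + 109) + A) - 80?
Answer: 16595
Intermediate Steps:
A = -460 (A = -4*115 = -460)
(((51 - 24) + 122)*(6 + 109) + A) - 80 = (((51 - 24) + 122)*(6 + 109) - 460) - 80 = ((27 + 122)*115 - 460) - 80 = (149*115 - 460) - 80 = (17135 - 460) - 80 = 16675 - 80 = 16595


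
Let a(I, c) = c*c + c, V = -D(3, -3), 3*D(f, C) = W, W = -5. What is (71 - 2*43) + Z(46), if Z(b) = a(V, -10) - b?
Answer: 29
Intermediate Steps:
D(f, C) = -5/3 (D(f, C) = (⅓)*(-5) = -5/3)
V = 5/3 (V = -1*(-5/3) = 5/3 ≈ 1.6667)
a(I, c) = c + c² (a(I, c) = c² + c = c + c²)
Z(b) = 90 - b (Z(b) = -10*(1 - 10) - b = -10*(-9) - b = 90 - b)
(71 - 2*43) + Z(46) = (71 - 2*43) + (90 - 1*46) = (71 - 86) + (90 - 46) = -15 + 44 = 29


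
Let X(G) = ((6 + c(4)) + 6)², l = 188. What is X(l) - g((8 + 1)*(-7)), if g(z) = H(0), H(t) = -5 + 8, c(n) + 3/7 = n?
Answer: 11734/49 ≈ 239.47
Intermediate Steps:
c(n) = -3/7 + n
H(t) = 3
g(z) = 3
X(G) = 11881/49 (X(G) = ((6 + (-3/7 + 4)) + 6)² = ((6 + 25/7) + 6)² = (67/7 + 6)² = (109/7)² = 11881/49)
X(l) - g((8 + 1)*(-7)) = 11881/49 - 1*3 = 11881/49 - 3 = 11734/49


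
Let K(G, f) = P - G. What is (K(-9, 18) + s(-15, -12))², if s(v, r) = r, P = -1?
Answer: 16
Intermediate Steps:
K(G, f) = -1 - G
(K(-9, 18) + s(-15, -12))² = ((-1 - 1*(-9)) - 12)² = ((-1 + 9) - 12)² = (8 - 12)² = (-4)² = 16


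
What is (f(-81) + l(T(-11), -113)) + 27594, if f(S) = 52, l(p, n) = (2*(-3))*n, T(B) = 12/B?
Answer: 28324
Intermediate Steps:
l(p, n) = -6*n
(f(-81) + l(T(-11), -113)) + 27594 = (52 - 6*(-113)) + 27594 = (52 + 678) + 27594 = 730 + 27594 = 28324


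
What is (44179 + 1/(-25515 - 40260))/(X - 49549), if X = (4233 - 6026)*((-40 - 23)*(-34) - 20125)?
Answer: 1452936862/1058779188375 ≈ 0.0013723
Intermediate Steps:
X = 32243519 (X = -1793*(-63*(-34) - 20125) = -1793*(2142 - 20125) = -1793*(-17983) = 32243519)
(44179 + 1/(-25515 - 40260))/(X - 49549) = (44179 + 1/(-25515 - 40260))/(32243519 - 49549) = (44179 + 1/(-65775))/32193970 = (44179 - 1/65775)*(1/32193970) = (2905873724/65775)*(1/32193970) = 1452936862/1058779188375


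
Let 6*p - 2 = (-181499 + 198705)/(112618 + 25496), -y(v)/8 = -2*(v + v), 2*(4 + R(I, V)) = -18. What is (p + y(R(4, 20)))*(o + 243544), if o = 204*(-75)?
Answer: -19654040055710/207171 ≈ -9.4869e+7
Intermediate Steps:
R(I, V) = -13 (R(I, V) = -4 + (½)*(-18) = -4 - 9 = -13)
y(v) = 32*v (y(v) = -(-16)*(v + v) = -(-16)*2*v = -(-32)*v = 32*v)
p = 146717/414342 (p = ⅓ + ((-181499 + 198705)/(112618 + 25496))/6 = ⅓ + (17206/138114)/6 = ⅓ + (17206*(1/138114))/6 = ⅓ + (⅙)*(8603/69057) = ⅓ + 8603/414342 = 146717/414342 ≈ 0.35410)
o = -15300
(p + y(R(4, 20)))*(o + 243544) = (146717/414342 + 32*(-13))*(-15300 + 243544) = (146717/414342 - 416)*228244 = -172219555/414342*228244 = -19654040055710/207171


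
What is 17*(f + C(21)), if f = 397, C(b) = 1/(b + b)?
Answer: 283475/42 ≈ 6749.4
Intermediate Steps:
C(b) = 1/(2*b)
17*(f + C(21)) = 17*(397 + (½)/21) = 17*(397 + (½)*(1/21)) = 17*(397 + 1/42) = 17*(16675/42) = 283475/42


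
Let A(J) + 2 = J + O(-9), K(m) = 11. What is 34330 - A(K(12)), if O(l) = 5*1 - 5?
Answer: 34321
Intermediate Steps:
O(l) = 0 (O(l) = 5 - 5 = 0)
A(J) = -2 + J (A(J) = -2 + (J + 0) = -2 + J)
34330 - A(K(12)) = 34330 - (-2 + 11) = 34330 - 1*9 = 34330 - 9 = 34321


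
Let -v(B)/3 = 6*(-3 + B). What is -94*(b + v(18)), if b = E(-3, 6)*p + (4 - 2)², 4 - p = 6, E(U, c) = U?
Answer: 24440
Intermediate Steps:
v(B) = 54 - 18*B (v(B) = -18*(-3 + B) = -3*(-18 + 6*B) = 54 - 18*B)
p = -2 (p = 4 - 1*6 = 4 - 6 = -2)
b = 10 (b = -3*(-2) + (4 - 2)² = 6 + 2² = 6 + 4 = 10)
-94*(b + v(18)) = -94*(10 + (54 - 18*18)) = -94*(10 + (54 - 324)) = -94*(10 - 270) = -94*(-260) = 24440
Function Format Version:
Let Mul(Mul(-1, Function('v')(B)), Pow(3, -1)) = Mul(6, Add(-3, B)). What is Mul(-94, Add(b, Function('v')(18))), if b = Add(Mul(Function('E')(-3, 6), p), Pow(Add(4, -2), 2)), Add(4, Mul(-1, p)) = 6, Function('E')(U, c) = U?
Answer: 24440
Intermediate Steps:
Function('v')(B) = Add(54, Mul(-18, B)) (Function('v')(B) = Mul(-3, Mul(6, Add(-3, B))) = Mul(-3, Add(-18, Mul(6, B))) = Add(54, Mul(-18, B)))
p = -2 (p = Add(4, Mul(-1, 6)) = Add(4, -6) = -2)
b = 10 (b = Add(Mul(-3, -2), Pow(Add(4, -2), 2)) = Add(6, Pow(2, 2)) = Add(6, 4) = 10)
Mul(-94, Add(b, Function('v')(18))) = Mul(-94, Add(10, Add(54, Mul(-18, 18)))) = Mul(-94, Add(10, Add(54, -324))) = Mul(-94, Add(10, -270)) = Mul(-94, -260) = 24440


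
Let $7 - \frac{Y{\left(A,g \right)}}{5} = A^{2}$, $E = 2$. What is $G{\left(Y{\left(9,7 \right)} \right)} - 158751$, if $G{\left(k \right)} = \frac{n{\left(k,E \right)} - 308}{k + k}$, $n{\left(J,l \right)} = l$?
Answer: $- \frac{58737717}{370} \approx -1.5875 \cdot 10^{5}$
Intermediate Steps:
$Y{\left(A,g \right)} = 35 - 5 A^{2}$
$G{\left(k \right)} = - \frac{153}{k}$ ($G{\left(k \right)} = \frac{2 - 308}{k + k} = - \frac{306}{2 k} = - 306 \frac{1}{2 k} = - \frac{153}{k}$)
$G{\left(Y{\left(9,7 \right)} \right)} - 158751 = - \frac{153}{35 - 5 \cdot 9^{2}} - 158751 = - \frac{153}{35 - 405} - 158751 = - \frac{153}{-370} - 158751 = \left(-153\right) \left(- \frac{1}{370}\right) - 158751 = \frac{153}{370} - 158751 = - \frac{58737717}{370}$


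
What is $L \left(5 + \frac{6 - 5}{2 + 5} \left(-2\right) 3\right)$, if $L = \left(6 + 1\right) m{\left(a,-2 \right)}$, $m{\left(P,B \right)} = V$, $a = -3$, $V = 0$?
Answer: $0$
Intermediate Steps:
$m{\left(P,B \right)} = 0$
$L = 0$ ($L = \left(6 + 1\right) 0 = 7 \cdot 0 = 0$)
$L \left(5 + \frac{6 - 5}{2 + 5} \left(-2\right) 3\right) = 0 \left(5 + \frac{6 - 5}{2 + 5} \left(-2\right) 3\right) = 0 \left(5 + 1 \cdot \frac{1}{7} \left(-2\right) 3\right) = 0 \left(5 + \frac{1}{7} \left(-2\right) 3\right) = 0 \left(5 - \frac{6}{7}\right) = 0 \cdot \frac{29}{7} = 0$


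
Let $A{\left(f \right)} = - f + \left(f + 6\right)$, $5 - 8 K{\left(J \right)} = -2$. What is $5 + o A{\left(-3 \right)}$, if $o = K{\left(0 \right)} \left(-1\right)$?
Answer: $- \frac{1}{4} \approx -0.25$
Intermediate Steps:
$K{\left(J \right)} = \frac{7}{8}$ ($K{\left(J \right)} = \frac{5}{8} - - \frac{1}{4} = \frac{5}{8} + \frac{1}{4} = \frac{7}{8}$)
$A{\left(f \right)} = 6$ ($A{\left(f \right)} = - f + \left(6 + f\right) = 6$)
$o = - \frac{7}{8}$ ($o = \frac{7}{8} \left(-1\right) = - \frac{7}{8} \approx -0.875$)
$5 + o A{\left(-3 \right)} = 5 - \frac{21}{4} = - \frac{1}{4}$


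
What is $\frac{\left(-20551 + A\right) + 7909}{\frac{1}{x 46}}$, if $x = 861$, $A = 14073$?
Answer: $56676186$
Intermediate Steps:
$\frac{\left(-20551 + A\right) + 7909}{\frac{1}{x 46}} = \frac{\left(-20551 + 14073\right) + 7909}{\frac{1}{861 \cdot 46}} = \frac{-6478 + 7909}{\frac{1}{39606}} = 1431 \frac{1}{\frac{1}{39606}} = 1431 \cdot 39606 = 56676186$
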